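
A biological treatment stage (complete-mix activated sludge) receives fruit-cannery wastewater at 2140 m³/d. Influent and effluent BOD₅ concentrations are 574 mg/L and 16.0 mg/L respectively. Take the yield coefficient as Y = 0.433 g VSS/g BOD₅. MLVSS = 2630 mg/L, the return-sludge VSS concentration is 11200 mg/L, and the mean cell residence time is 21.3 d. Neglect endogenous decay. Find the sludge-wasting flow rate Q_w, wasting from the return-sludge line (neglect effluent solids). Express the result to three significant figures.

V·X = Y·Q·ΔS·θ_c gives V = 0.433 × 2140 × (574 − 16.0) × 21.3 / 2630 = 4188 m³.
θ_c = V·X/(Q_w·X_r) when wasting from the recycle, so Q_w = V·X/(θ_c·X_r) = 4188 × 2630 / (21.3 × 11200) = 46.17 m³/d.

Q_w ≈ 46.2 m³/d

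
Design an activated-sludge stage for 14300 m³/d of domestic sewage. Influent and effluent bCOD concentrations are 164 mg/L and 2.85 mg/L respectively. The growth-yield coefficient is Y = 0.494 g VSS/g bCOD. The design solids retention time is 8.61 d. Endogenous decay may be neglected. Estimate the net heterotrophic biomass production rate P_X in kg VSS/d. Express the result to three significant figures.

P_X ≈ 1140 kg VSS/d

With endogenous decay neglected, the observed yield equals the true yield: Y_obs = Y = 0.494 g VSS/g bCOD.
ΔS = 164 − 2.85 = 161.2 mg/L, so the substrate removal rate is 14300 × 161.2/1000 = 2304 kg bCOD/d.
Net biomass production P_X = Y_obs × Q·(S₀ − S) = 0.4940 × 2304 = 1138 kg VSS/d.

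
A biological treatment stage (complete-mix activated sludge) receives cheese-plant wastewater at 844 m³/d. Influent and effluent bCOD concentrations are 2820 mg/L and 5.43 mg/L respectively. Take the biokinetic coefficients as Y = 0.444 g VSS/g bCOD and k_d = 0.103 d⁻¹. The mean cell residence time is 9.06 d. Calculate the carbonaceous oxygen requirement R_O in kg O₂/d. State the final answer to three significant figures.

R_O ≈ 1600 kg O₂/d

Y_obs = Y / (1 + k_d θ_c) = 0.444 / (1 + 0.103 × 9.06) = 0.444 / 1.933 = 0.2297.
Mass of bCOD removed per day: Q(S₀ − S) = 844 × 2815 g/m³ = 2375 kg/d.
Biomass synthesised: P_X = Y_obs × 2375 = 545.6 kg VSS/d.
Carbonaceous O₂ demand = substrate oxidised − cell-mass equivalent = 2375 − 1.42 × 545.6 = 1601 kg O₂/d.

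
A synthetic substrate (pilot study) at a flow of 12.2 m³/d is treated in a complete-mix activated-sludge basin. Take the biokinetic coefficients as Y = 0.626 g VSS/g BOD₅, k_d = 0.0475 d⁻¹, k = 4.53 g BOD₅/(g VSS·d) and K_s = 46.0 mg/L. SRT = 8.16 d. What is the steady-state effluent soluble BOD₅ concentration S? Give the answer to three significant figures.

S ≈ 2.93 mg/L

From the Monod/SRT balance for a CMAS, S = K_s·(1+k_d θ_c)/[θ_c·(Y k − k_d) − 1] = 46.0 × (1 + 0.0475 × 8.16) / [8.16 × (0.626 × 4.53 − 0.0475) − 1] = 63.83 / 21.75 = 2.934 mg/L.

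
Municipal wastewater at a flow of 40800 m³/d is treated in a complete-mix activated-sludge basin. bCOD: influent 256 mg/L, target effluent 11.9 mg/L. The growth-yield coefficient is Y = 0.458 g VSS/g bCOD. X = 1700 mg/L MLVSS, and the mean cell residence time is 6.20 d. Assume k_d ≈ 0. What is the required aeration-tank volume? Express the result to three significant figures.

V ≈ 16600 m³

V·X = Y·Q·ΔS·θ_c gives V = 0.458 × 40800 × (256 − 11.9) × 6.20 / 1700 = 16636 m³.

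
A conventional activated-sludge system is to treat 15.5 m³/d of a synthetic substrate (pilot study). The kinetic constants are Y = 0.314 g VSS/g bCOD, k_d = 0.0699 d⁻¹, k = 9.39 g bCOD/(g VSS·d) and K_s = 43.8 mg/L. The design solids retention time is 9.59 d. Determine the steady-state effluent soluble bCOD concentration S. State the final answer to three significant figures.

S ≈ 2.75 mg/L

From the Monod/SRT balance for a CMAS, S = K_s·(1+k_d θ_c)/[θ_c·(Y k − k_d) − 1] = 43.8 × (1 + 0.0699 × 9.59) / [9.59 × (0.314 × 9.39 − 0.0699) − 1] = 73.16 / 26.61 = 2.750 mg/L.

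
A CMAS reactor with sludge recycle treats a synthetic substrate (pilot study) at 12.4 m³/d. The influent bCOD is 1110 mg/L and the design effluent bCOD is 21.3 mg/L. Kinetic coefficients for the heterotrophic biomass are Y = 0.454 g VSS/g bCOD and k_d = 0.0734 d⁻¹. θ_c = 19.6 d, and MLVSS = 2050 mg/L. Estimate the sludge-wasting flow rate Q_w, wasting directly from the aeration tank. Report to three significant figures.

Rearranging the biomass balance for a CMAS with decay, V = Y·Q·ΔS·θ_c / [X·(1+k_d θ_c)] = 0.454 × 12.4 × (1110 − 21.3) × 19.6 / [2050 × (1 + 0.0734 × 19.6)] = 1.2×10^5 / 4999 = 24.03 m³.
With mixed-liquor wasting, θ_c = V/Q_w, so Q_w = V/θ_c = 24.03/19.6 = 1.226 m³/d.

Q_w ≈ 1.23 m³/d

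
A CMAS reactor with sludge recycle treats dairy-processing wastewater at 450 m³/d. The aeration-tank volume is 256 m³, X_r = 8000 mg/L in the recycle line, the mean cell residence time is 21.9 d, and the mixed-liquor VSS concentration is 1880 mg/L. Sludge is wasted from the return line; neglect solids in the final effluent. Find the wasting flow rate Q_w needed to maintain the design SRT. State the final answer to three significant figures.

θ_c = V·X/(Q_w·X_r) when wasting from the recycle, so Q_w = V·X/(θ_c·X_r) = 256.0 × 1880 / (21.9 × 8000) = 2.747 m³/d.

Q_w ≈ 2.75 m³/d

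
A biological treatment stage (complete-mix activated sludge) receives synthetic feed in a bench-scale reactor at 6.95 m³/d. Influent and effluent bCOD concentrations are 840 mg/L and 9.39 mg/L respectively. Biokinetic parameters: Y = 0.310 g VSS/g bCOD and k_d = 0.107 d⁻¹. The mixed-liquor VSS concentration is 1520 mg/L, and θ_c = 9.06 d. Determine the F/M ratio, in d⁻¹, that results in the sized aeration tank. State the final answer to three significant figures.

F/M ≈ 0.709 d⁻¹

Rearranging the biomass balance for a CMAS with decay, V = Y·Q·ΔS·θ_c / [X·(1+k_d θ_c)] = 0.310 × 6.95 × (840 − 9.39) × 9.06 / [1520 × (1 + 0.107 × 9.06)] = 1.62×10^4 / 2994 = 5.416 m³.
F/M = applied load / biomass = Q·S₀/(V·X) = 6.95 × 840 / (5.416 × 1520) = 0.7091 d⁻¹.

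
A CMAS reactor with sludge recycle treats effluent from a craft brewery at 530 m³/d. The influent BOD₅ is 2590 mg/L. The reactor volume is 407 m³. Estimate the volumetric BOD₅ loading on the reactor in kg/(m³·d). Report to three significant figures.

L_v ≈ 3.37 kg BOD₅/(m³·d)

Volumetric loading L_v = Q·S₀ / V = 530 × 2590 g/m³ / 407.0 m³ = 3373 g/(m³·d) = 3.373 kg BOD₅/(m³·d).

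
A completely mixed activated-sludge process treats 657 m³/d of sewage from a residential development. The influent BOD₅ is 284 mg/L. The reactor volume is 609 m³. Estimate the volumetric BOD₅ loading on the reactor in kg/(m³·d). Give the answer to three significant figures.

Volumetric loading L_v = Q·S₀ / V = 657 × 284 g/m³ / 609.0 m³ = 306.4 g/(m³·d) = 0.3064 kg BOD₅/(m³·d).

L_v ≈ 0.306 kg BOD₅/(m³·d)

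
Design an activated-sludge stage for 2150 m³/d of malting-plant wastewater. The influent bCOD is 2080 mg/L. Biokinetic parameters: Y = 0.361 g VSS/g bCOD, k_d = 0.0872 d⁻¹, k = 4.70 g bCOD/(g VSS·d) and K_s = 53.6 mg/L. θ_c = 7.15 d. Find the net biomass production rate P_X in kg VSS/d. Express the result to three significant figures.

P_X ≈ 990 kg VSS/d

For a completely mixed reactor with recycle the Lawrence–McCarty relation gives S = K_s·(1 + k_d·θ_c) / [θ_c·(Y·k − k_d) − 1] = 53.6 × (1 + 0.0872 × 7.15) / [7.15 × (0.361 × 4.70 − 0.0872) − 1] = 87.02 / 10.51 = 8.281 mg/L.
Y_obs = Y / (1 + k_d θ_c) = 0.361 / (1 + 0.0872 × 7.15) = 0.361 / 1.623 = 0.2224.
Q·(S₀ − S) = 2150 × (2080 − 8.28) × 10⁻³ = 4454 kg/d removed.
So the net sludge growth is P_X = 0.2224 × 4454 = 990.4 kg VSS/d.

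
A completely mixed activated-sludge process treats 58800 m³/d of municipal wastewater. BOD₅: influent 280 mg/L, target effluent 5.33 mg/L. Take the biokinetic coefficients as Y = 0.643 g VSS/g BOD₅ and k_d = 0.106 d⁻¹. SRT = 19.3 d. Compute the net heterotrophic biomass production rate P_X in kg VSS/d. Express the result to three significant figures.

P_X ≈ 3410 kg VSS/d

The observed yield is Y_obs = Y/(1 + k_d·θ_c) = 0.643 / (1 + 0.106 × 19.3) = 0.643 / 3.046 = 0.2111 g VSS per g BOD₅ removed.
ΔS = 280 − 5.33 = 274.7 mg/L, so the substrate removal rate is 58800 × 274.7/1000 = 16151 kg BOD₅/d.
So the net sludge growth is P_X = 0.2111 × 16151 = 3410 kg VSS/d.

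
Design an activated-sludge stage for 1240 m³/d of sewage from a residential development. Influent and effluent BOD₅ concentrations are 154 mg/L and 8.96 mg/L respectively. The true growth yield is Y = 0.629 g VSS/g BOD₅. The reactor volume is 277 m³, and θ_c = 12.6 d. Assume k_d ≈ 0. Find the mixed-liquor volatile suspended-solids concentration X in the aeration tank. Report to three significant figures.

X ≈ 5150 mg/L

Without decay, X = Y Q (S₀−S) θ_c / V = 0.629 × 1240 × (154 − 8.96) × 12.6 / 277 = 5146 mg/L.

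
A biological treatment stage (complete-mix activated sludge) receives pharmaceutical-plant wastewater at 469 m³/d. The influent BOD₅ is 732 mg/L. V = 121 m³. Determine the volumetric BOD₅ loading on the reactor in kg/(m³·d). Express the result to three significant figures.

Volumetric loading L_v = Q·S₀ / V = 469 × 732 g/m³ / 121.0 m³ = 2837 g/(m³·d) = 2.837 kg BOD₅/(m³·d).

L_v ≈ 2.84 kg BOD₅/(m³·d)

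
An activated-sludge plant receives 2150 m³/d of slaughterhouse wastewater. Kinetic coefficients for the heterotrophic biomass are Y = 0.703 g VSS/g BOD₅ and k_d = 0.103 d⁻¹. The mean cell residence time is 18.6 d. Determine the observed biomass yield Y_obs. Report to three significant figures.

Y_obs ≈ 0.241 g VSS/g BOD₅

Correct the yield for decay: Y_obs = Y/(1 + k_d θ_c) = 0.703 / (1 + 0.103 × 18.6) = 0.703 / 2.916 = 0.2411.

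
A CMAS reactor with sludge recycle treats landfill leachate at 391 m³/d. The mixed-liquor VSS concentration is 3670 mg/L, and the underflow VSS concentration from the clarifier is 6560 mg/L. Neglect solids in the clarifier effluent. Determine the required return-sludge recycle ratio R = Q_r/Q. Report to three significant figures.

R = Q_r/Q = X/(X_r − X) = 3670 / (6560 − 3670) = 1.270.

R ≈ 1.27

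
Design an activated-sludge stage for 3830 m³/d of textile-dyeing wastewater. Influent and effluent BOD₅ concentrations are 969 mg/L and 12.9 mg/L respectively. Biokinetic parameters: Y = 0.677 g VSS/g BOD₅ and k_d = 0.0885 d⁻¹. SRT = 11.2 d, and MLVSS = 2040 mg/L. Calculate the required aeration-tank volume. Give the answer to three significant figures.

V ≈ 6840 m³

From the SRT design equation V = Y Q (S₀−S) θ_c / [X (1 + k_d θ_c)] = 0.677 × 3830 × (969 − 12.9) × 11.2 / [2040 × (1 + 0.0885 × 11.2)] = 2.78×10^7 / 4062 = 6835 m³.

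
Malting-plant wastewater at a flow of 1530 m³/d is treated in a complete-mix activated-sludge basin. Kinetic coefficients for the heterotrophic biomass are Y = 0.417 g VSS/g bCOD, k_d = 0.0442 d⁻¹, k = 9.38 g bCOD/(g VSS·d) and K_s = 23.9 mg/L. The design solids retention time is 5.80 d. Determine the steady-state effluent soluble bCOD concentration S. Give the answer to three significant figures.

S ≈ 1.40 mg/L

From the Monod/SRT balance for a CMAS, S = K_s·(1+k_d θ_c)/[θ_c·(Y k − k_d) − 1] = 23.9 × (1 + 0.0442 × 5.80) / [5.80 × (0.417 × 9.38 − 0.0442) − 1] = 30.03 / 21.43 = 1.401 mg/L.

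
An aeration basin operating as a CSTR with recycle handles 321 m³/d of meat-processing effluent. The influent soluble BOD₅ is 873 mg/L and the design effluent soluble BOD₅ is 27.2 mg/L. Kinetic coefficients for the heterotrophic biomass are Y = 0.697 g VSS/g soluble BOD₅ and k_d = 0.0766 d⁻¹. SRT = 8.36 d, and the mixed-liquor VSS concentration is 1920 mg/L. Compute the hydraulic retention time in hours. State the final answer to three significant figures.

Steady-state biomass mass balance: V·X·(1 + k_d·θ_c) = Y·Q·(S₀ − S)·θ_c, so V = 0.697 × 321 × (873 − 27.2) × 8.36 / [1920 × (1 + 0.0766 × 8.36)] = 1.58×10^6 / 3150 = 502.3 m³.
τ = V/Q = 502.3/321 = 1.565 d, or 37.56 h.

τ ≈ 37.6 h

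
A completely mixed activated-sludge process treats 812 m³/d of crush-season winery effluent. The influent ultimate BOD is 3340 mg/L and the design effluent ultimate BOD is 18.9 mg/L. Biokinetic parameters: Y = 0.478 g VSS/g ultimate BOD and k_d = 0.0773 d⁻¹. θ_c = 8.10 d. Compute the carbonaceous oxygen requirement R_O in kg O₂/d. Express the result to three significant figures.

The observed yield is Y_obs = Y/(1 + k_d·θ_c) = 0.478 / (1 + 0.0773 × 8.10) = 0.478 / 1.626 = 0.2939 g VSS per g ultimate BOD removed.
Mass of ultimate BOD removed per day: Q(S₀ − S) = 812 × 3321 g/m³ = 2697 kg/d.
Biomass synthesised: P_X = Y_obs × 2697 = 792.7 kg VSS/d.
R_O = Q·(S₀ − S) − 1.42·P_X = 2697 − 1.42 × 792.7 = 1571 kg O₂/d.

R_O ≈ 1570 kg O₂/d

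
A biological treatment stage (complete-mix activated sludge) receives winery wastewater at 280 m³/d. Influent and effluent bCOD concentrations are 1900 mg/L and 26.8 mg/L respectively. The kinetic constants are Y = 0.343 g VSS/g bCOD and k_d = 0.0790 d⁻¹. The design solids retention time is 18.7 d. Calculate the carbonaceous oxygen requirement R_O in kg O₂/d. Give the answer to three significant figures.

R_O ≈ 421 kg O₂/d

Observed yield with endogenous decay: Y_obs = Y / (1 + k_d·θ_c) = 0.343 / (1 + 0.0790 × 18.7) = 0.343 / 2.477 = 0.1385 g VSS/g bCOD.
Substrate removed = Q·(S₀ − S) = 280 m³/d × (1900 − 26.8) g/m³ = 5.24×10^5 g/d = 524.5 kg/d.
Net sludge production P_X = 0.1385 × 524.5 = 72.62 kg VSS/d.
R_O = Q·(S₀ − S) − 1.42·P_X = 524.5 − 1.42 × 72.62 = 421.4 kg O₂/d.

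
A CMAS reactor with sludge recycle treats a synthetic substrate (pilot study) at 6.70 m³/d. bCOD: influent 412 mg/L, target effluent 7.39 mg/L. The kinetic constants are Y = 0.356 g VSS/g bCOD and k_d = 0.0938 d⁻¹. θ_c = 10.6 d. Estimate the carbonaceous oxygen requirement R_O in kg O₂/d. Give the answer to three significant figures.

R_O ≈ 2.02 kg O₂/d

The observed yield is Y_obs = Y/(1 + k_d·θ_c) = 0.356 / (1 + 0.0938 × 10.6) = 0.356 / 1.994 = 0.1785 g VSS per g bCOD removed.
Q·(S₀ − S) = 6.70 × (412 − 7.39) × 10⁻³ = 2.711 kg/d removed.
Net sludge production P_X = 0.1785 × 2.711 = 0.4839 kg VSS/d.
Carbonaceous O₂ demand = substrate oxidised − cell-mass equivalent = 2.711 − 1.42 × 0.4839 = 2.024 kg O₂/d.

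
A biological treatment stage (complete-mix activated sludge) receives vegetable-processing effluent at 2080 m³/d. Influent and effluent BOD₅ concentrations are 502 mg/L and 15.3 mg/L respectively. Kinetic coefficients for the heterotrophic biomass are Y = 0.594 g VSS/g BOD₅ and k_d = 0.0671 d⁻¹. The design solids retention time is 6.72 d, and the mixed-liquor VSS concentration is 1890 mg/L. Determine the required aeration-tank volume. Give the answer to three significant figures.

V ≈ 1470 m³

Rearranging the biomass balance for a CMAS with decay, V = Y·Q·ΔS·θ_c / [X·(1+k_d θ_c)] = 0.594 × 2080 × (502 − 15.3) × 6.72 / [1890 × (1 + 0.0671 × 6.72)] = 4.04×10^6 / 2742 = 1474 m³.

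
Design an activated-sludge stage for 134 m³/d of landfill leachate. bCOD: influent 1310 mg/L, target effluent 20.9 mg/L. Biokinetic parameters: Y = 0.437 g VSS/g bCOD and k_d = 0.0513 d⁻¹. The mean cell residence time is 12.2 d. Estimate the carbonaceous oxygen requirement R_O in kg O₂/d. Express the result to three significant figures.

Y_obs = Y / (1 + k_d θ_c) = 0.437 / (1 + 0.0513 × 12.2) = 0.437 / 1.626 = 0.2688.
ΔS = 1310 − 20.9 = 1289 mg/L, so the substrate removal rate is 134 × 1289/1000 = 172.7 kg bCOD/d.
Biomass synthesised: P_X = Y_obs × 172.7 = 46.43 kg VSS/d.
Carbonaceous O₂ demand = substrate oxidised − cell-mass equivalent = 172.7 − 1.42 × 46.43 = 106.8 kg O₂/d.

R_O ≈ 107 kg O₂/d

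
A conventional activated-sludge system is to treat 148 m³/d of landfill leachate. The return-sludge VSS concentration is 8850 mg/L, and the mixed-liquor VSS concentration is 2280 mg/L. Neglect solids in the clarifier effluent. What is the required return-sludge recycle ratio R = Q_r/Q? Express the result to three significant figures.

R ≈ 0.347

Solids balance on the clarifier gives (1+R)X = R·X_r, so R = X/(X_r − X) = 2280 / (8850 − 2280) = 0.3470.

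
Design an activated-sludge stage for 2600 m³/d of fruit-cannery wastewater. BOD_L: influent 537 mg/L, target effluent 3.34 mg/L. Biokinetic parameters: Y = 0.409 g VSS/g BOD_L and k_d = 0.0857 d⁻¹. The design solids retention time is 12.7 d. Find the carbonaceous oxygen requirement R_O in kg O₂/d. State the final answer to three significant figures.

R_O ≈ 1000 kg O₂/d

Observed yield with endogenous decay: Y_obs = Y / (1 + k_d·θ_c) = 0.409 / (1 + 0.0857 × 12.7) = 0.409 / 2.088 = 0.1958 g VSS/g BOD_L.
Q·(S₀ − S) = 2600 × (537 − 3.34) × 10⁻³ = 1388 kg/d removed.
Net sludge production P_X = 0.1958 × 1388 = 271.7 kg VSS/d.
R_O = Q·(S₀ − S) − 1.42·P_X = 1388 − 1.42 × 271.7 = 1002 kg O₂/d.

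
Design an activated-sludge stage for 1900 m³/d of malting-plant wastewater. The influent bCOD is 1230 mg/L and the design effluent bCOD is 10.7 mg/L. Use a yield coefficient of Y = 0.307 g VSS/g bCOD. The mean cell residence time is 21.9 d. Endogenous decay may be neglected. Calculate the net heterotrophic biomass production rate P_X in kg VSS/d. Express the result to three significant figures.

P_X ≈ 711 kg VSS/d

Since k_d ≈ 0, Y_obs = Y = 0.307 g VSS/g bCOD.
ΔS = 1230 − 10.7 = 1219 mg/L, so the substrate removal rate is 1900 × 1219/1000 = 2317 kg bCOD/d.
P_X = Y_obs · Q(S₀ − S) = 0.3070 × 2317 = 711.2 kg VSS/d.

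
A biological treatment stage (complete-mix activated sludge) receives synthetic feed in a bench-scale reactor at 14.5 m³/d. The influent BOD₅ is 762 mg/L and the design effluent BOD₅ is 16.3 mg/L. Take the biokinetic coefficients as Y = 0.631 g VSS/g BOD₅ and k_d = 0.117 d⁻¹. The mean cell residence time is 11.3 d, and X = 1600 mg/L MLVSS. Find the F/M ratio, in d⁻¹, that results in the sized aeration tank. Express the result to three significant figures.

F/M ≈ 0.333 d⁻¹

Rearranging the biomass balance for a CMAS with decay, V = Y·Q·ΔS·θ_c / [X·(1+k_d θ_c)] = 0.631 × 14.5 × (762 − 16.3) × 11.3 / [1600 × (1 + 0.117 × 11.3)] = 7.71×10^4 / 3715 = 20.75 m³.
F/M = Q·S₀ / (V·X) = 14.5 × 762 / (20.75 × 1600) = 0.3328 g BOD₅·(g VSS·d)⁻¹.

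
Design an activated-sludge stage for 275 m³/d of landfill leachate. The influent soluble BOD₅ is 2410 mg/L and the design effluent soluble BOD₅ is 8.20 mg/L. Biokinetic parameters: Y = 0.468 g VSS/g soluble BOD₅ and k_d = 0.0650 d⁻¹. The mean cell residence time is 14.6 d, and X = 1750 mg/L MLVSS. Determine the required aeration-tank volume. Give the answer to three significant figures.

Steady-state biomass mass balance: V·X·(1 + k_d·θ_c) = Y·Q·(S₀ − S)·θ_c, so V = 0.468 × 275 × (2410 − 8.20) × 14.6 / [1750 × (1 + 0.0650 × 14.6)] = 4.51×10^6 / 3411 = 1323 m³.

V ≈ 1320 m³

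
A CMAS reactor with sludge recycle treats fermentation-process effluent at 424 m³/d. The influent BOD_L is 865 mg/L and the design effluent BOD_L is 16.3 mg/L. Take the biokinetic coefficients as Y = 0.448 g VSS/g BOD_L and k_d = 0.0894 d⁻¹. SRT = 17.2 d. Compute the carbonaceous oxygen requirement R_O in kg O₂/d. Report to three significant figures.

Correct the yield for decay: Y_obs = Y/(1 + k_d θ_c) = 0.448 / (1 + 0.0894 × 17.2) = 0.448 / 2.538 = 0.1765.
Substrate removed = Q·(S₀ − S) = 424 m³/d × (865 − 16.3) g/m³ = 3.6×10^5 g/d = 359.8 kg/d.
P_X = Y_obs·Q·(S₀ − S) = 0.1765 × 359.8 = 63.53 kg VSS/d.
Carbonaceous O₂ demand = substrate oxidised − cell-mass equivalent = 359.8 − 1.42 × 63.53 = 269.6 kg O₂/d.

R_O ≈ 270 kg O₂/d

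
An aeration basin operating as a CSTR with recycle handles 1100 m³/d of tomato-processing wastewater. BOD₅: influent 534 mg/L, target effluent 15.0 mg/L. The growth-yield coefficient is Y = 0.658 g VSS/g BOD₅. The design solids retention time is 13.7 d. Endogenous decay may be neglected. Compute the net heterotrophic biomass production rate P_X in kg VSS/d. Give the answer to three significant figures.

P_X ≈ 376 kg VSS/d

Since k_d ≈ 0, Y_obs = Y = 0.658 g VSS/g BOD₅.
Substrate removed = Q·(S₀ − S) = 1100 m³/d × (534 − 15.0) g/m³ = 5.71×10^5 g/d = 570.9 kg/d.
Net biomass production P_X = Y_obs × Q·(S₀ − S) = 0.6580 × 570.9 = 375.7 kg VSS/d.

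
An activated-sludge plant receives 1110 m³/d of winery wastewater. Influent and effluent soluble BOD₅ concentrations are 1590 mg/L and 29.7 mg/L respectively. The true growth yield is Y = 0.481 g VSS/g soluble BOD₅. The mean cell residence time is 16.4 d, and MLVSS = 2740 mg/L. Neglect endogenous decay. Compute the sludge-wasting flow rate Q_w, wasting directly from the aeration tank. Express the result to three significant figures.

Biomass mass balance (decay neglected): V·X = Y·Q·(S₀ − S)·θ_c, so V = 0.481 × 1110 × (1590 − 29.7) × 16.4 / 2740 = 4986 m³.
For wasting at MLVSS concentration, Q_w = V/θ_c = 4986/16.4 = 304.0 m³/d.

Q_w ≈ 304 m³/d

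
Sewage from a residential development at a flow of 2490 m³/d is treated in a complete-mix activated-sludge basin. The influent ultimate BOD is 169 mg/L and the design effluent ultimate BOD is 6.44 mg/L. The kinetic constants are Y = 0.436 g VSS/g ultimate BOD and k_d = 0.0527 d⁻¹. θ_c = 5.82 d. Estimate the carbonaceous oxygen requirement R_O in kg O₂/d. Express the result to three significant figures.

Y_obs = Y / (1 + k_d θ_c) = 0.436 / (1 + 0.0527 × 5.82) = 0.436 / 1.307 = 0.3337.
Mass of ultimate BOD removed per day: Q(S₀ − S) = 2490 × 162.6 g/m³ = 404.8 kg/d.
Net sludge production P_X = 0.3337 × 404.8 = 135.1 kg VSS/d.
Carbonaceous O₂ demand = substrate oxidised − cell-mass equivalent = 404.8 − 1.42 × 135.1 = 213.0 kg O₂/d.

R_O ≈ 213 kg O₂/d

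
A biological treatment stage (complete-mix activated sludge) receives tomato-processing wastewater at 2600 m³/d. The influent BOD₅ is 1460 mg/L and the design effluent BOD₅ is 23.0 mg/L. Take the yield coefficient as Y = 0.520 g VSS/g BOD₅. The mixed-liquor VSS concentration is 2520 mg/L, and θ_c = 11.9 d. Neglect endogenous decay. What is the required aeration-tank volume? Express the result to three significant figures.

Biomass mass balance (decay neglected): V·X = Y·Q·(S₀ − S)·θ_c, so V = 0.520 × 2600 × (1460 − 23.0) × 11.9 / 2520 = 9174 m³.

V ≈ 9170 m³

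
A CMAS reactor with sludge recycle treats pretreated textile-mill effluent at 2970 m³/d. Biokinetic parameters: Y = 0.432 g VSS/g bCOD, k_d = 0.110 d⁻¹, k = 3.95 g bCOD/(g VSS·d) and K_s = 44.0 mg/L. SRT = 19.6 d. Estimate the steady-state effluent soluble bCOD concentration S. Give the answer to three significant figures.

S ≈ 4.58 mg/L

Effluent substrate depends only on kinetics and SRT: S = K_s(1 + k_d θ_c) / [θ_c(Yk − k_d) − 1] = 44.0 × (1 + 0.110 × 19.6) / [19.6 × (0.432 × 3.95 − 0.110) − 1] = 138.9 / 30.29 = 4.585 mg/L.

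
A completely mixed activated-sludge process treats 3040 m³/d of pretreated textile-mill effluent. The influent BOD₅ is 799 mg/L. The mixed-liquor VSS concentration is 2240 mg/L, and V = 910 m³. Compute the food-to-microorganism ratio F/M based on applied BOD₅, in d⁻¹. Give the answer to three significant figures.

F/M = applied load / biomass = Q·S₀/(V·X) = 3040 × 799 / (910.0 × 2240) = 1.192 d⁻¹.

F/M ≈ 1.19 d⁻¹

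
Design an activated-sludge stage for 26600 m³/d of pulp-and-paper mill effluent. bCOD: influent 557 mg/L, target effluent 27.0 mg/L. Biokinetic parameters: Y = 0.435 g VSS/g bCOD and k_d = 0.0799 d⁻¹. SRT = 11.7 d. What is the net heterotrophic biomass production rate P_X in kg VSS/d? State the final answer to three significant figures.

P_X ≈ 3170 kg VSS/d

Y_obs = Y / (1 + k_d θ_c) = 0.435 / (1 + 0.0799 × 11.7) = 0.435 / 1.935 = 0.2248.
Q·(S₀ − S) = 26600 × (557 − 27.0) × 10⁻³ = 14098 kg/d removed.
Net biomass production P_X = Y_obs × Q·(S₀ − S) = 0.2248 × 14098 = 3170 kg VSS/d.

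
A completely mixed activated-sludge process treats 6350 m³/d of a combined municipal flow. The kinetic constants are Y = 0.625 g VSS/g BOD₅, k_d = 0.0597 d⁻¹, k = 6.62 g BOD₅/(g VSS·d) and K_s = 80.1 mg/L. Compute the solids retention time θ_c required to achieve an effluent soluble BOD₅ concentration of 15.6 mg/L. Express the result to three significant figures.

θ_c ≈ 1.63 d

Specific growth rate at S = 15.6 mg/L: μ = YkS/(K_s+S) = 0.625·6.62·15.6/(80.1+15.6) = 0.6745 d⁻¹.
θ_c = 1/(μ − k_d) = 1/(0.6745 − 0.0597) = 1/0.6148 = 1.627 d.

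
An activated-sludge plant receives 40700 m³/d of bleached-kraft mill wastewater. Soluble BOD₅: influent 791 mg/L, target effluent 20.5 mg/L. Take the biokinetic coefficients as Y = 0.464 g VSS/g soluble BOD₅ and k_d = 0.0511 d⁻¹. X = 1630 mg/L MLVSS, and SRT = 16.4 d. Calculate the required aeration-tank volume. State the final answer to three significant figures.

V ≈ 79700 m³

From the SRT design equation V = Y Q (S₀−S) θ_c / [X (1 + k_d θ_c)] = 0.464 × 40700 × (791 − 20.5) × 16.4 / [1630 × (1 + 0.0511 × 16.4)] = 2.39×10^8 / 2996 = 79650 m³.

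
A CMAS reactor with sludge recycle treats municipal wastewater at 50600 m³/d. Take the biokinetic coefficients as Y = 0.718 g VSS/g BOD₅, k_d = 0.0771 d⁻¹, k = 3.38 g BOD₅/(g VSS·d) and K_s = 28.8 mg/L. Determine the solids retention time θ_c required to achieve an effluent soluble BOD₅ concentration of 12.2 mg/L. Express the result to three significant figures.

θ_c ≈ 1.55 d

From 1/θ_c = Y·k·S/(K_s + S) − k_d: Y·k·S/(K_s+S) = 0.718 × 3.38 × 12.2 / (28.8 + 12.2) = 0.7221 d⁻¹.
Then 1/θ_c = μ − k_d = 0.7221 − 0.0771 = 0.6450 d⁻¹, giving θ_c = 1.550 d.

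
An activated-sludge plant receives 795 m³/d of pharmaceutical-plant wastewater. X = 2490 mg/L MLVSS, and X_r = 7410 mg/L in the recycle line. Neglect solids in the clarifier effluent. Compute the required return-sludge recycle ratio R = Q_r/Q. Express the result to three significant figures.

R ≈ 0.506

R = Q_r/Q = X/(X_r − X) = 2490 / (7410 − 2490) = 0.5061.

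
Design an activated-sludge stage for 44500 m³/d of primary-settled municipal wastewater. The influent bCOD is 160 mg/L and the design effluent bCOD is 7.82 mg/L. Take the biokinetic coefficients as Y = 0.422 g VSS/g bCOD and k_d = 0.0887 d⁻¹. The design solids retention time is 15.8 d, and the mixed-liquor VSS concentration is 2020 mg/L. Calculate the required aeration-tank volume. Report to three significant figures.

V ≈ 9310 m³

From the SRT design equation V = Y Q (S₀−S) θ_c / [X (1 + k_d θ_c)] = 0.422 × 44500 × (160 − 7.82) × 15.8 / [2020 × (1 + 0.0887 × 15.8)] = 4.52×10^7 / 4851 = 9308 m³.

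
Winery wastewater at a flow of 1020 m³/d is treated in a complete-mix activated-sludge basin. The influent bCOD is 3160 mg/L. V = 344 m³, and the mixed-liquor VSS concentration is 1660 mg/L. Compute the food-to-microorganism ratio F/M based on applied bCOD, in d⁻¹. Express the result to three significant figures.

F/M = Q·S₀ / (V·X) = 1020 × 3160 / (344.0 × 1660) = 5.644 g bCOD·(g VSS·d)⁻¹.

F/M ≈ 5.64 d⁻¹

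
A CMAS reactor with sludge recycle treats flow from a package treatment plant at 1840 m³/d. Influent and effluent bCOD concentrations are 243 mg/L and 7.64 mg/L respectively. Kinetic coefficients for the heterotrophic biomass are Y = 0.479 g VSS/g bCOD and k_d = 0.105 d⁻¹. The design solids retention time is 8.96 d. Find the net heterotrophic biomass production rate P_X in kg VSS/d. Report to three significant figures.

Y_obs = Y / (1 + k_d θ_c) = 0.479 / (1 + 0.105 × 8.96) = 0.479 / 1.941 = 0.2468.
Substrate removed = Q·(S₀ − S) = 1840 m³/d × (243 − 7.64) g/m³ = 4.33×10^5 g/d = 433.1 kg/d.
Biomass produced: P_X = Y_obs·Q·ΔS = 0.2468 × 433.1 ≈ 106.9 kg VSS/d.

P_X ≈ 107 kg VSS/d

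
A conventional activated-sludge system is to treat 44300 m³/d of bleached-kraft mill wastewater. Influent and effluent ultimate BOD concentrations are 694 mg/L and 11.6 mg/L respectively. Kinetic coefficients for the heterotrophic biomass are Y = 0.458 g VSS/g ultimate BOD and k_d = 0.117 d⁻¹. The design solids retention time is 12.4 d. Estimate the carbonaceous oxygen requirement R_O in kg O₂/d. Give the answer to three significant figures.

R_O ≈ 22200 kg O₂/d

The observed yield is Y_obs = Y/(1 + k_d·θ_c) = 0.458 / (1 + 0.117 × 12.4) = 0.458 / 2.451 = 0.1869 g VSS per g ultimate BOD removed.
Substrate removed = Q·(S₀ − S) = 44300 m³/d × (694 − 11.6) g/m³ = 3.02×10^7 g/d = 30230 kg/d.
P_X = Y_obs·Q·(S₀ − S) = 0.1869 × 30230 = 5649 kg VSS/d.
Carbonaceous O₂ demand = substrate oxidised − cell-mass equivalent = 30230 − 1.42 × 5649 = 22208 kg O₂/d.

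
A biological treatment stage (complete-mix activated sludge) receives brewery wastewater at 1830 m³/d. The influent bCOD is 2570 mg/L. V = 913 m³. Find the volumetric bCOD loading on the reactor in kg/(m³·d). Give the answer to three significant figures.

L_v ≈ 5.15 kg bCOD/(m³·d)

Volumetric loading L_v = Q·S₀ / V = 1830 × 2570 g/m³ / 913.0 m³ = 5151 g/(m³·d) = 5.151 kg bCOD/(m³·d).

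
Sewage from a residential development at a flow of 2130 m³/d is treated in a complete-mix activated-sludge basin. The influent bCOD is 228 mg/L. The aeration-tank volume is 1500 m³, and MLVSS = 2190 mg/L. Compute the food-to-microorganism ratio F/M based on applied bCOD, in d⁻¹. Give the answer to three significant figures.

F/M ≈ 0.148 d⁻¹

F/M = Q·S₀ / (V·X) = 2130 × 228 / (1500 × 2190) = 0.1478 g bCOD·(g VSS·d)⁻¹.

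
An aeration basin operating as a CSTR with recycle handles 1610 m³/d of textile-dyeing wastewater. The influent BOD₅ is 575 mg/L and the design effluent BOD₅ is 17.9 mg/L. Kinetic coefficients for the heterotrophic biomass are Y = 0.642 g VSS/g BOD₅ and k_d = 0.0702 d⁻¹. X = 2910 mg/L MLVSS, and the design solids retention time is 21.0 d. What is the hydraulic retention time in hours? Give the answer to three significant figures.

τ ≈ 25.0 h

Steady-state biomass mass balance: V·X·(1 + k_d·θ_c) = Y·Q·(S₀ − S)·θ_c, so V = 0.642 × 1610 × (575 − 17.9) × 21.0 / [2910 × (1 + 0.0702 × 21.0)] = 1.21×10^7 / 7200 = 1680 m³.
HRT = V/Q = 1680 m³ / 1610 m³·d⁻¹ = 1.043 d × 24 = 25.04 h.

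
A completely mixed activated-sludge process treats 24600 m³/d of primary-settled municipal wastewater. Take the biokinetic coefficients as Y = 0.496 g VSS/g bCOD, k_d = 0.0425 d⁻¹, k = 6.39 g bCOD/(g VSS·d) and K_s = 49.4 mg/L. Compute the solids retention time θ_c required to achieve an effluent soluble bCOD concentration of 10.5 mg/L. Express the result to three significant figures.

θ_c ≈ 1.95 d

At the target effluent, Y k S/(K_s+S) = 0.496×6.39×10.5/59.90 = 0.5556 d⁻¹.
θ_c = 1/(μ − k_d) = 1/(0.5556 − 0.0425) = 1/0.5131 = 1.949 d.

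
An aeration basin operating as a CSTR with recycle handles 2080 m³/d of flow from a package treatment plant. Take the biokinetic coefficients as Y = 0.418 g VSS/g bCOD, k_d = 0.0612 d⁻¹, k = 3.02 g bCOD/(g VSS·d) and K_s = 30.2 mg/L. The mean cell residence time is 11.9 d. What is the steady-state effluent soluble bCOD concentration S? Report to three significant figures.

S ≈ 3.93 mg/L

Effluent substrate depends only on kinetics and SRT: S = K_s(1 + k_d θ_c) / [θ_c(Yk − k_d) − 1] = 30.2 × (1 + 0.0612 × 11.9) / [11.9 × (0.418 × 3.02 − 0.0612) − 1] = 52.19 / 13.29 = 3.926 mg/L.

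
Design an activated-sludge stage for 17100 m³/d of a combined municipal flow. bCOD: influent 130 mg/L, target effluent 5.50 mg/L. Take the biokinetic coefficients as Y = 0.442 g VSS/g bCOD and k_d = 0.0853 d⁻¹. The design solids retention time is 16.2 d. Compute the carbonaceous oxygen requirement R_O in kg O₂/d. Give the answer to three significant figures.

R_O ≈ 1570 kg O₂/d

Y_obs = Y / (1 + k_d θ_c) = 0.442 / (1 + 0.0853 × 16.2) = 0.442 / 2.382 = 0.1856.
ΔS = 130 − 5.50 = 124.5 mg/L, so the substrate removal rate is 17100 × 124.5/1000 = 2129 kg bCOD/d.
P_X = Y_obs·Q·(S₀ − S) = 0.1856 × 2129 = 395.1 kg VSS/d.
R_O = Q·(S₀ − S) − 1.42·P_X = 2129 − 1.42 × 395.1 = 1568 kg O₂/d.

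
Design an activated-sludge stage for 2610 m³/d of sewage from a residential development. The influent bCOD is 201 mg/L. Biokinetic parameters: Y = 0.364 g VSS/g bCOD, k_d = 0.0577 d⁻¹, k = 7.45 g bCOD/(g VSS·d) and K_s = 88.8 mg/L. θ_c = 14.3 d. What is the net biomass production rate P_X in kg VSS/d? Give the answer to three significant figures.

P_X ≈ 102 kg VSS/d

Effluent substrate depends only on kinetics and SRT: S = K_s(1 + k_d θ_c) / [θ_c(Yk − k_d) − 1] = 88.8 × (1 + 0.0577 × 14.3) / [14.3 × (0.364 × 7.45 − 0.0577) − 1] = 162.1 / 36.95 = 4.386 mg/L.
The observed yield is Y_obs = Y/(1 + k_d·θ_c) = 0.364 / (1 + 0.0577 × 14.3) = 0.364 / 1.825 = 0.1994 g VSS per g bCOD removed.
Substrate removed = Q·(S₀ − S) = 2610 m³/d × (201 − 4.39) g/m³ = 5.13×10^5 g/d = 513.2 kg/d.
P_X = Y_obs · Q(S₀ − S) = 0.1994 × 513.2 = 102.3 kg VSS/d.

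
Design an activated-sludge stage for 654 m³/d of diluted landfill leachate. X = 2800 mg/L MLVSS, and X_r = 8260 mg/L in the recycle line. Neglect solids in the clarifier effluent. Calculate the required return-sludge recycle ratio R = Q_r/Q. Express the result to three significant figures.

R ≈ 0.513

R = Q_r/Q = X/(X_r − X) = 2800 / (8260 − 2800) = 0.5128.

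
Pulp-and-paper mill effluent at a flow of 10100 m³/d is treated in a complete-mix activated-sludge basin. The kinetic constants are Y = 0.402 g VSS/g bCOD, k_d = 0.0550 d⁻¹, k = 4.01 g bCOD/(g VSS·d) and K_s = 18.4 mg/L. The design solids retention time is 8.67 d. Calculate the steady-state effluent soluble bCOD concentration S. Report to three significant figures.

Effluent substrate depends only on kinetics and SRT: S = K_s(1 + k_d θ_c) / [θ_c(Yk − k_d) − 1] = 18.4 × (1 + 0.0550 × 8.67) / [8.67 × (0.402 × 4.01 − 0.0550) − 1] = 27.17 / 12.50 = 2.174 mg/L.

S ≈ 2.17 mg/L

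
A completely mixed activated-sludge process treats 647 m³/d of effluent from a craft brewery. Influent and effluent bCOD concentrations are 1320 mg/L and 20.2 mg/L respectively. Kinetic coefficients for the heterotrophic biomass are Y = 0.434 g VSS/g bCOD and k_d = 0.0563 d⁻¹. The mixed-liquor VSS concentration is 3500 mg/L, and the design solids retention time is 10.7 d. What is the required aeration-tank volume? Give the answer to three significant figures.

V ≈ 696 m³

From the SRT design equation V = Y Q (S₀−S) θ_c / [X (1 + k_d θ_c)] = 0.434 × 647 × (1320 − 20.2) × 10.7 / [3500 × (1 + 0.0563 × 10.7)] = 3.91×10^6 / 5608 = 696.3 m³.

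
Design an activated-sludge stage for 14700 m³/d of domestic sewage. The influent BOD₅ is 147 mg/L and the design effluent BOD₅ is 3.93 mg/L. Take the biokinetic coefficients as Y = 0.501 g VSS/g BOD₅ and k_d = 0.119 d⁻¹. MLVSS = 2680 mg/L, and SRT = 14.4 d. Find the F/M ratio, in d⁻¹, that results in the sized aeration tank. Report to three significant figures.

F/M ≈ 0.386 d⁻¹

Steady-state biomass mass balance: V·X·(1 + k_d·θ_c) = Y·Q·(S₀ − S)·θ_c, so V = 0.501 × 14700 × (147 − 3.93) × 14.4 / [2680 × (1 + 0.119 × 14.4)] = 1.52×10^7 / 7272 = 2086 m³.
F/M = Q·S₀ / (V·X) = 14700 × 147 / (2086 × 2680) = 0.3865 g BOD₅·(g VSS·d)⁻¹.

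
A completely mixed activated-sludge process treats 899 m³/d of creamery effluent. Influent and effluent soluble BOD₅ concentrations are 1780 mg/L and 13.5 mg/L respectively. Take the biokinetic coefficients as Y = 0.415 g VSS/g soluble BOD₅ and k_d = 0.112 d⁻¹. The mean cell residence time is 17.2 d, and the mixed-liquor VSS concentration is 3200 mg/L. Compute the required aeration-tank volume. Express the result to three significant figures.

V ≈ 1210 m³

Steady-state biomass mass balance: V·X·(1 + k_d·θ_c) = Y·Q·(S₀ − S)·θ_c, so V = 0.415 × 899 × (1780 − 13.5) × 17.2 / [3200 × (1 + 0.112 × 17.2)] = 1.13×10^7 / 9364 = 1211 m³.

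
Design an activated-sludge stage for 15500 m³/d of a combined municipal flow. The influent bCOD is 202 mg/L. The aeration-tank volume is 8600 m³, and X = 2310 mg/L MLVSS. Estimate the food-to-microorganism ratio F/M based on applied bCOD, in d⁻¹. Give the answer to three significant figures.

F/M = applied load / biomass = Q·S₀/(V·X) = 15500 × 202 / (8600 × 2310) = 0.1576 d⁻¹.

F/M ≈ 0.158 d⁻¹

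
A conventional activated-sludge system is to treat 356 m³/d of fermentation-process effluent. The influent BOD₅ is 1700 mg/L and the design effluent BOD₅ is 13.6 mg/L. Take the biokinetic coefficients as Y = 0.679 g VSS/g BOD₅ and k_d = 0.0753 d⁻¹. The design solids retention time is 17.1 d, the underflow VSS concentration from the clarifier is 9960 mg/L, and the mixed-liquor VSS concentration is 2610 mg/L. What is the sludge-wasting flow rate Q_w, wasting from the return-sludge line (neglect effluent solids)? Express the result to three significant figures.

Steady-state biomass mass balance: V·X·(1 + k_d·θ_c) = Y·Q·(S₀ − S)·θ_c, so V = 0.679 × 356 × (1700 − 13.6) × 17.1 / [2610 × (1 + 0.0753 × 17.1)] = 6.97×10^6 / 5971 = 1167 m³.
θ_c = V·X/(Q_w·X_r) when wasting from the recycle, so Q_w = V·X/(θ_c·X_r) = 1167 × 2610 / (17.1 × 9960) = 17.89 m³/d.

Q_w ≈ 17.9 m³/d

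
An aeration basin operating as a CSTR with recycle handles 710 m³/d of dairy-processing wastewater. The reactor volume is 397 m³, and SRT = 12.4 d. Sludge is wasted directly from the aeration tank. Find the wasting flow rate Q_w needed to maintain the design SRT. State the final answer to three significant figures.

With mixed-liquor wasting, θ_c = V/Q_w, so Q_w = V/θ_c = 397.0/12.4 = 32.02 m³/d.

Q_w ≈ 32.0 m³/d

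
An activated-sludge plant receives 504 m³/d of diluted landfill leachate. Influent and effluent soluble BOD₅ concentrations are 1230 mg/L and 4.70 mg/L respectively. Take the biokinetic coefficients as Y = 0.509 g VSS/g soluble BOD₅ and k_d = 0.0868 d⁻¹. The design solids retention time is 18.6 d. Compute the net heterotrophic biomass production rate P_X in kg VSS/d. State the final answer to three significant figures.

Correct the yield for decay: Y_obs = Y/(1 + k_d θ_c) = 0.509 / (1 + 0.0868 × 18.6) = 0.509 / 2.614 = 0.1947.
Mass of soluble BOD₅ removed per day: Q(S₀ − S) = 504 × 1225 g/m³ = 617.6 kg/d.
Biomass produced: P_X = Y_obs·Q·ΔS = 0.1947 × 617.6 ≈ 120.2 kg VSS/d.

P_X ≈ 120 kg VSS/d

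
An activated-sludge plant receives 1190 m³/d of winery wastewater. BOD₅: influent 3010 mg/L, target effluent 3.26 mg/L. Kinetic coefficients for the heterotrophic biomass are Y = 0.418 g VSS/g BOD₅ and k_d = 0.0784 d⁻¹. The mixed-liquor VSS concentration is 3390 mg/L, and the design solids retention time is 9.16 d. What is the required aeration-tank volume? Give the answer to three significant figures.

From the SRT design equation V = Y Q (S₀−S) θ_c / [X (1 + k_d θ_c)] = 0.418 × 1190 × (3010 − 3.26) × 9.16 / [3390 × (1 + 0.0784 × 9.16)] = 1.37×10^7 / 5825 = 2352 m³.

V ≈ 2350 m³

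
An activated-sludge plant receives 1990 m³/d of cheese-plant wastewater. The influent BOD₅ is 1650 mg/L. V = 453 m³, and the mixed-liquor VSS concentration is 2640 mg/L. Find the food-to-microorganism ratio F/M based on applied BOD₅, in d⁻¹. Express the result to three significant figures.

F/M ≈ 2.75 d⁻¹

F/M = Q·S₀ / (V·X) = 1990 × 1650 / (453.0 × 2640) = 2.746 g BOD₅·(g VSS·d)⁻¹.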